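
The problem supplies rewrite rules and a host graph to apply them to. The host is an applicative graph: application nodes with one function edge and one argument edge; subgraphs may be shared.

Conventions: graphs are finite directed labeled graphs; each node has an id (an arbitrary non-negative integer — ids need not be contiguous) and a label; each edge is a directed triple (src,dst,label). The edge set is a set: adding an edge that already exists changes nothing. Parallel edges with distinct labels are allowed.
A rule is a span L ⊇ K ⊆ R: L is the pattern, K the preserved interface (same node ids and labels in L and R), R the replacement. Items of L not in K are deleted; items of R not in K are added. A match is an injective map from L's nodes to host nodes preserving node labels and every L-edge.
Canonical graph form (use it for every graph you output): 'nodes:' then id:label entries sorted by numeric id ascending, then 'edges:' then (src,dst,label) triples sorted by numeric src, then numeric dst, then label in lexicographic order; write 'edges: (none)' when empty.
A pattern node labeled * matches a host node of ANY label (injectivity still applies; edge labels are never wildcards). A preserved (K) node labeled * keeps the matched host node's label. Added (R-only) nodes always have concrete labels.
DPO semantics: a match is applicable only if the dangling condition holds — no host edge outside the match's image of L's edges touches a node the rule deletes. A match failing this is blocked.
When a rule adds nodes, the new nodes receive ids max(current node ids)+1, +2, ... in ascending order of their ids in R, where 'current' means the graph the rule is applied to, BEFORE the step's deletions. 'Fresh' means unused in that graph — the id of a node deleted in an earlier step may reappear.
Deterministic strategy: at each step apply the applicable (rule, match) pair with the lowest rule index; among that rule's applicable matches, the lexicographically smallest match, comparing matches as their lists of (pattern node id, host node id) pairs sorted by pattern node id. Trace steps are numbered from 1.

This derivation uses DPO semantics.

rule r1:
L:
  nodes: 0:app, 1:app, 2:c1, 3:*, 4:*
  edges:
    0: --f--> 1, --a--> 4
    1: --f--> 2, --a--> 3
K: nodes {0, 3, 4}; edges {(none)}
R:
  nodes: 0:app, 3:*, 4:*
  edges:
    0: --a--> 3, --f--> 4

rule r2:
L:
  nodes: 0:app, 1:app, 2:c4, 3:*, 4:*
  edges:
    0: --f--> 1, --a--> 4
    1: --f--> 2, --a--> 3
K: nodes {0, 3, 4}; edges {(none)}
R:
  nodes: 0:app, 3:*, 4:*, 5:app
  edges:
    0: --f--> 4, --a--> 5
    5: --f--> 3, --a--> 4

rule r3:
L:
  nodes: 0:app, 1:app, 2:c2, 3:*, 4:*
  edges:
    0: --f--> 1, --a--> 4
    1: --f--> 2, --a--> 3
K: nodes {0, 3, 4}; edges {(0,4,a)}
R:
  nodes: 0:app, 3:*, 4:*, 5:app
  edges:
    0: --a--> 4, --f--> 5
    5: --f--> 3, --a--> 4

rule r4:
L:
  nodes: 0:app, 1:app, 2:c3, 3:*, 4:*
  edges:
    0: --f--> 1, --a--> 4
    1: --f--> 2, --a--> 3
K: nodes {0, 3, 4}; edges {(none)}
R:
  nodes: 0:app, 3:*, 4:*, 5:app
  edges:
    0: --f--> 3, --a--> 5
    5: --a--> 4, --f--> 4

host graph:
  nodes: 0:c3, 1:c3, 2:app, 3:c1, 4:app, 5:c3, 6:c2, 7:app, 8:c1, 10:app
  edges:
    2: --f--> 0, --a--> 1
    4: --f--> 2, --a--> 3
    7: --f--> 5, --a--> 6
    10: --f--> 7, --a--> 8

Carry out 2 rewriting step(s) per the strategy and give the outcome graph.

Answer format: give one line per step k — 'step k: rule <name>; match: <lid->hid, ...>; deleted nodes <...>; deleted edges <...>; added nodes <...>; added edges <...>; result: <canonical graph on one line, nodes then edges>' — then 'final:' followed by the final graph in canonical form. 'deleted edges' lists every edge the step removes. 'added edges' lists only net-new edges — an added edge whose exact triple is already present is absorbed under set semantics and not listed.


step 1: rule r4; match: 0->4, 1->2, 2->0, 3->1, 4->3; deleted nodes 0, 2; deleted edges (2,0,f); (2,1,a); (4,2,f); (4,3,a); added nodes 11; added edges (4,1,f); (4,11,a); (11,3,a); (11,3,f); result: nodes: 1:c3, 3:c1, 4:app, 5:c3, 6:c2, 7:app, 8:c1, 10:app, 11:app edges: (4,1,f); (4,11,a); (7,5,f); (7,6,a); (10,7,f); (10,8,a); (11,3,a); (11,3,f)
step 2: rule r4; match: 0->10, 1->7, 2->5, 3->6, 4->8; deleted nodes 5, 7; deleted edges (7,5,f); (7,6,a); (10,7,f); (10,8,a); added nodes 12; added edges (10,6,f); (10,12,a); (12,8,a); (12,8,f); result: nodes: 1:c3, 3:c1, 4:app, 6:c2, 8:c1, 10:app, 11:app, 12:app edges: (4,1,f); (4,11,a); (10,6,f); (10,12,a); (11,3,a); (11,3,f); (12,8,a); (12,8,f)
final:
nodes: 1:c3, 3:c1, 4:app, 6:c2, 8:c1, 10:app, 11:app, 12:app
edges: (4,1,f); (4,11,a); (10,6,f); (10,12,a); (11,3,a); (11,3,f); (12,8,a); (12,8,f)


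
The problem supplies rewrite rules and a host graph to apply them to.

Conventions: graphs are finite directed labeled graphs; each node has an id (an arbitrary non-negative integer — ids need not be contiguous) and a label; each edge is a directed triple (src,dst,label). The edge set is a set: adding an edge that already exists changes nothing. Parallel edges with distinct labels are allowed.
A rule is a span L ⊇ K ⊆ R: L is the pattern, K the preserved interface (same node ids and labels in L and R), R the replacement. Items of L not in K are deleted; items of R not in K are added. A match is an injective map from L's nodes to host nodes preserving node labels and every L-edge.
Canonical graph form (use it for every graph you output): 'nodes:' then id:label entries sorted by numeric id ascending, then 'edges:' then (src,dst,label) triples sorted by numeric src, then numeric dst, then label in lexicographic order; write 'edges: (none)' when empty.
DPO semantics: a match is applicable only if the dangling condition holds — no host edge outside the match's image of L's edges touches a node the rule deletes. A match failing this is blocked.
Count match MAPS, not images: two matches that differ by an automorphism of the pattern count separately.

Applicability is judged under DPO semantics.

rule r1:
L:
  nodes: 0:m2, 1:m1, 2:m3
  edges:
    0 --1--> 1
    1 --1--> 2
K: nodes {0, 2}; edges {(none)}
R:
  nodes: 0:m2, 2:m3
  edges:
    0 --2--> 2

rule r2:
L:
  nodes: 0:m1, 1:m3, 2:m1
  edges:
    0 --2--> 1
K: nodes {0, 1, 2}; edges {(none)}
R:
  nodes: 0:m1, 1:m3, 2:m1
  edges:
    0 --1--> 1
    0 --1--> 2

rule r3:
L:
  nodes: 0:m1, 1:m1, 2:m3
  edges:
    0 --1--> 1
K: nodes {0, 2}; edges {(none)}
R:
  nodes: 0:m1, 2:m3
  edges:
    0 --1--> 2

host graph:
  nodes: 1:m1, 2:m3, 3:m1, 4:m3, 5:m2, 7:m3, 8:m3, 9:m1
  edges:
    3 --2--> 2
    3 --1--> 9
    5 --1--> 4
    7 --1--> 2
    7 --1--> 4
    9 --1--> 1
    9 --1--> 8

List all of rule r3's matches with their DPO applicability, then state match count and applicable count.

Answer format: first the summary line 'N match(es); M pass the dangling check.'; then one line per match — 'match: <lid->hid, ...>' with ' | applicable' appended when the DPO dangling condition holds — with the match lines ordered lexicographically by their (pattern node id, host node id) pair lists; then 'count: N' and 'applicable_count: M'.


8 match(es); 4 pass the dangling check.
match: 0->3, 1->9, 2->2
match: 0->3, 1->9, 2->4
match: 0->3, 1->9, 2->7
match: 0->3, 1->9, 2->8
match: 0->9, 1->1, 2->2 | applicable
match: 0->9, 1->1, 2->4 | applicable
match: 0->9, 1->1, 2->7 | applicable
match: 0->9, 1->1, 2->8 | applicable
count: 8
applicable_count: 4


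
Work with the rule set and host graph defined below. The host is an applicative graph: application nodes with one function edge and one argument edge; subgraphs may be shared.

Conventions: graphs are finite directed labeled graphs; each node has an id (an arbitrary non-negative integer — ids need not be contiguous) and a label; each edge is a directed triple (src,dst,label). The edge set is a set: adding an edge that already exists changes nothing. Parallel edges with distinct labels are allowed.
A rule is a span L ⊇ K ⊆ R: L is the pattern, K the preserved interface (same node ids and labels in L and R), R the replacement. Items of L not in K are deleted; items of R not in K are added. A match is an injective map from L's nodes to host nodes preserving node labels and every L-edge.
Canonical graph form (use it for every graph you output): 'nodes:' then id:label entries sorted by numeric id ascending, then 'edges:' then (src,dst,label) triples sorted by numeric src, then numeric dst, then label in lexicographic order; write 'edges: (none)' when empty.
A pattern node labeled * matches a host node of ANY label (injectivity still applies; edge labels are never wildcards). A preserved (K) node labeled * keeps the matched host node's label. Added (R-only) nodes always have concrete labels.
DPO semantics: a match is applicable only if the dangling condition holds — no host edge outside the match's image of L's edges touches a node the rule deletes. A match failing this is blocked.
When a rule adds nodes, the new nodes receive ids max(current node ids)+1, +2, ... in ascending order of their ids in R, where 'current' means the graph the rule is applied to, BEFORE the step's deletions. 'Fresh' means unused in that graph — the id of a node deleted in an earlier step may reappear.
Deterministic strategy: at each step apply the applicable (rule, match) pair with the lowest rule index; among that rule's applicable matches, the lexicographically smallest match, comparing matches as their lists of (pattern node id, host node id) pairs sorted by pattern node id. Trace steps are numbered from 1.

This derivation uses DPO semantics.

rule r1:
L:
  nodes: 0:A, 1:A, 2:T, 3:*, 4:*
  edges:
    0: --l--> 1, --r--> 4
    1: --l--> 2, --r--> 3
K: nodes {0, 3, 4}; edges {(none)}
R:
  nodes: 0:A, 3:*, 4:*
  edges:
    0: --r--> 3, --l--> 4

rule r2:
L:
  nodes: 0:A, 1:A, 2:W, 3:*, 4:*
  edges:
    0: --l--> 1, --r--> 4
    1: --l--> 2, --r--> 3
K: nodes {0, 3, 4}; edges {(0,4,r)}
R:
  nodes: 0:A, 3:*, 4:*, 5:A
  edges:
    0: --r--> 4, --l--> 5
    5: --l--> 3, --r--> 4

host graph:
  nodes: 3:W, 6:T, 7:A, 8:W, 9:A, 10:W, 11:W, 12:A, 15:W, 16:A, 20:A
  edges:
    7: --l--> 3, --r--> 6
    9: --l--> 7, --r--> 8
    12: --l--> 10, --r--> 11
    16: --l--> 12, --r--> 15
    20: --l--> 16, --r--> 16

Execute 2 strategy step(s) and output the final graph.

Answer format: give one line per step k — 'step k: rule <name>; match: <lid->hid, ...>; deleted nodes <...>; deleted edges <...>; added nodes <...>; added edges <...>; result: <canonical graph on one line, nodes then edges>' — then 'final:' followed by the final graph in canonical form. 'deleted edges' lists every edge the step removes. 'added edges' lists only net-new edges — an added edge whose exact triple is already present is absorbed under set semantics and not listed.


step 1: rule r2; match: 0->9, 1->7, 2->3, 3->6, 4->8; deleted nodes 3, 7; deleted edges (7,3,l); (7,6,r); (9,7,l); added nodes 21; added edges (9,21,l); (21,6,l); (21,8,r); result: nodes: 6:T, 8:W, 9:A, 10:W, 11:W, 12:A, 15:W, 16:A, 20:A, 21:A edges: (9,8,r); (9,21,l); (12,10,l); (12,11,r); (16,12,l); (16,15,r); (20,16,l); (20,16,r); (21,6,l); (21,8,r)
step 2: rule r2; match: 0->16, 1->12, 2->10, 3->11, 4->15; deleted nodes 10, 12; deleted edges (12,10,l); (12,11,r); (16,12,l); added nodes 22; added edges (16,22,l); (22,11,l); (22,15,r); result: nodes: 6:T, 8:W, 9:A, 11:W, 15:W, 16:A, 20:A, 21:A, 22:A edges: (9,8,r); (9,21,l); (16,15,r); (16,22,l); (20,16,l); (20,16,r); (21,6,l); (21,8,r); (22,11,l); (22,15,r)
final:
nodes: 6:T, 8:W, 9:A, 11:W, 15:W, 16:A, 20:A, 21:A, 22:A
edges: (9,8,r); (9,21,l); (16,15,r); (16,22,l); (20,16,l); (20,16,r); (21,6,l); (21,8,r); (22,11,l); (22,15,r)


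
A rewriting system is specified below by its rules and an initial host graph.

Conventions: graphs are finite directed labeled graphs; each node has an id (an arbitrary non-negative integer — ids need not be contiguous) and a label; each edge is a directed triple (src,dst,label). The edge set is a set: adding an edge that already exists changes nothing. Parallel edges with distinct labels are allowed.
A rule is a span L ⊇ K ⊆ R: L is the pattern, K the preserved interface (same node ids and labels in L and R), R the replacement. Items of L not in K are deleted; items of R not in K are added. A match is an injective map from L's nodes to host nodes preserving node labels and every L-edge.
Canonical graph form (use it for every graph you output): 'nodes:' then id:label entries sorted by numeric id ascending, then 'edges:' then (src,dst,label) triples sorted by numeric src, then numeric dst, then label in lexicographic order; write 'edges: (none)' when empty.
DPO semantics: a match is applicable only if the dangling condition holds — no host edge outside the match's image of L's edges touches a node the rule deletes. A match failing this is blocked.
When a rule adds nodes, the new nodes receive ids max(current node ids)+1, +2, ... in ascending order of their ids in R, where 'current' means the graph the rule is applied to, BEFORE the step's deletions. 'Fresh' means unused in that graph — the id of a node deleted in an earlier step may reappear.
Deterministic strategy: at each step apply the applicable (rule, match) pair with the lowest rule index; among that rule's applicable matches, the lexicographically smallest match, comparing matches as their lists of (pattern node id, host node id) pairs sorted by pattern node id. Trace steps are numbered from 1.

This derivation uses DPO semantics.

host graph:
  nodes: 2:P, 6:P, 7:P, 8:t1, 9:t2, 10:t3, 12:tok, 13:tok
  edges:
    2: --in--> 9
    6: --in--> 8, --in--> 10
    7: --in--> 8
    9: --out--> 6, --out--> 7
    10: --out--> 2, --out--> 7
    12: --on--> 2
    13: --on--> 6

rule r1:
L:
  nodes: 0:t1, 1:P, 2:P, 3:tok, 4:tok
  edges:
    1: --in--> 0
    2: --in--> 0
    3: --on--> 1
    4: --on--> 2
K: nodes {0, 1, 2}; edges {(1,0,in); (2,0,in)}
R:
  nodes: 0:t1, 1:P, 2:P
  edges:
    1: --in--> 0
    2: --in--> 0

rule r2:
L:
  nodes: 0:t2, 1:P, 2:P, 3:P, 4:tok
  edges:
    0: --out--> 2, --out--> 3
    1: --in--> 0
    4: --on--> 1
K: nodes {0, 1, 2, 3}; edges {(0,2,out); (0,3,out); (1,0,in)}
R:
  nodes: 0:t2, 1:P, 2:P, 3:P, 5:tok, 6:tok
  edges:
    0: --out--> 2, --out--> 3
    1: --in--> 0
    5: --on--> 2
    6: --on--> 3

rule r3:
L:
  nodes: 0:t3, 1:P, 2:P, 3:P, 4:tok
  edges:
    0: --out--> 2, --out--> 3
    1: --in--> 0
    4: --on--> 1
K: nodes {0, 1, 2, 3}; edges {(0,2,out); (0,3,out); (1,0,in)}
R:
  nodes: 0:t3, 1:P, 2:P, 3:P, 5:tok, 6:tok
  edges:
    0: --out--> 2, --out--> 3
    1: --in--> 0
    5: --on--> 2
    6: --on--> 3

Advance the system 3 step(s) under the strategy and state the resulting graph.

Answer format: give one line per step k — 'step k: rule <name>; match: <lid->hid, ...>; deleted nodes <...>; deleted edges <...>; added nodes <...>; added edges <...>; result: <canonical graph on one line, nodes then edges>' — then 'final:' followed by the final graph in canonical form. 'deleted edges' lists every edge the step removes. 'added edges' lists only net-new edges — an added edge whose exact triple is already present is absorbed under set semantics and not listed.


step 1: rule r2; match: 0->9, 1->2, 2->6, 3->7, 4->12; deleted nodes 12; deleted edges (12,2,on); added nodes 14, 15; added edges (14,6,on); (15,7,on); result: nodes: 2:P, 6:P, 7:P, 8:t1, 9:t2, 10:t3, 13:tok, 14:tok, 15:tok edges: (2,9,in); (6,8,in); (6,10,in); (7,8,in); (9,6,out); (9,7,out); (10,2,out); (10,7,out); (13,6,on); (14,6,on); (15,7,on)
step 2: rule r1; match: 0->8, 1->6, 2->7, 3->13, 4->15; deleted nodes 13, 15; deleted edges (13,6,on); (15,7,on); added nodes (none); added edges (none); result: nodes: 2:P, 6:P, 7:P, 8:t1, 9:t2, 10:t3, 14:tok edges: (2,9,in); (6,8,in); (6,10,in); (7,8,in); (9,6,out); (9,7,out); (10,2,out); (10,7,out); (14,6,on)
step 3: rule r3; match: 0->10, 1->6, 2->2, 3->7, 4->14; deleted nodes 14; deleted edges (14,6,on); added nodes 15, 16; added edges (15,2,on); (16,7,on); result: nodes: 2:P, 6:P, 7:P, 8:t1, 9:t2, 10:t3, 15:tok, 16:tok edges: (2,9,in); (6,8,in); (6,10,in); (7,8,in); (9,6,out); (9,7,out); (10,2,out); (10,7,out); (15,2,on); (16,7,on)
final:
nodes: 2:P, 6:P, 7:P, 8:t1, 9:t2, 10:t3, 15:tok, 16:tok
edges: (2,9,in); (6,8,in); (6,10,in); (7,8,in); (9,6,out); (9,7,out); (10,2,out); (10,7,out); (15,2,on); (16,7,on)


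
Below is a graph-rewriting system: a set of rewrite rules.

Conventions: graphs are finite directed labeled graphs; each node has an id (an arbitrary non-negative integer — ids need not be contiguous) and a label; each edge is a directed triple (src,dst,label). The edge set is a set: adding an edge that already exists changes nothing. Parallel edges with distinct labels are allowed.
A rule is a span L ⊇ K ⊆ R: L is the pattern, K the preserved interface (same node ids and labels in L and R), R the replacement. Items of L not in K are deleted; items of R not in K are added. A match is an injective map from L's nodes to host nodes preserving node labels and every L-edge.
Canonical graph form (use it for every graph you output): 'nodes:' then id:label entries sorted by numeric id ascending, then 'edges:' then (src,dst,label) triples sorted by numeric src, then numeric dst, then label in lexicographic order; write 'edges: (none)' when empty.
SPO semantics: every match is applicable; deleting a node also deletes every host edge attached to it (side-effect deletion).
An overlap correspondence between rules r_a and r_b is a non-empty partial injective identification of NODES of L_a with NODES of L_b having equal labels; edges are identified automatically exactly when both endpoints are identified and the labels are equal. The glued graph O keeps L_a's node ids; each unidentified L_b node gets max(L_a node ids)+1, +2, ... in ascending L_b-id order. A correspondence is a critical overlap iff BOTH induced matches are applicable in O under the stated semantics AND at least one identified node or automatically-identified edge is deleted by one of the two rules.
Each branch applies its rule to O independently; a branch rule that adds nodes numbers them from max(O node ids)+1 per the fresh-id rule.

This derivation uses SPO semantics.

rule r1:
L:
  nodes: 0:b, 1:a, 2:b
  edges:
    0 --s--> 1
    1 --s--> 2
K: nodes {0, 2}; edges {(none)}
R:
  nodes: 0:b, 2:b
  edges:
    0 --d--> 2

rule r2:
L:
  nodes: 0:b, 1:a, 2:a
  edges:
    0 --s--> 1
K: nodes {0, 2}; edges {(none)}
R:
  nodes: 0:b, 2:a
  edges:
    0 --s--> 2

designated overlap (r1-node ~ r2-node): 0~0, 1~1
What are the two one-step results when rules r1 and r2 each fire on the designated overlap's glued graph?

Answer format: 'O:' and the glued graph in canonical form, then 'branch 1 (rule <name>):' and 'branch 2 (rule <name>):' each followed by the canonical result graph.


O:
nodes: 0:b, 1:a, 2:b, 3:a
edges: (0,1,s); (1,2,s)
branch 1 (rule r1):
nodes: 0:b, 2:b, 3:a
edges: (0,2,d)
branch 2 (rule r2):
nodes: 0:b, 2:b, 3:a
edges: (0,3,s)


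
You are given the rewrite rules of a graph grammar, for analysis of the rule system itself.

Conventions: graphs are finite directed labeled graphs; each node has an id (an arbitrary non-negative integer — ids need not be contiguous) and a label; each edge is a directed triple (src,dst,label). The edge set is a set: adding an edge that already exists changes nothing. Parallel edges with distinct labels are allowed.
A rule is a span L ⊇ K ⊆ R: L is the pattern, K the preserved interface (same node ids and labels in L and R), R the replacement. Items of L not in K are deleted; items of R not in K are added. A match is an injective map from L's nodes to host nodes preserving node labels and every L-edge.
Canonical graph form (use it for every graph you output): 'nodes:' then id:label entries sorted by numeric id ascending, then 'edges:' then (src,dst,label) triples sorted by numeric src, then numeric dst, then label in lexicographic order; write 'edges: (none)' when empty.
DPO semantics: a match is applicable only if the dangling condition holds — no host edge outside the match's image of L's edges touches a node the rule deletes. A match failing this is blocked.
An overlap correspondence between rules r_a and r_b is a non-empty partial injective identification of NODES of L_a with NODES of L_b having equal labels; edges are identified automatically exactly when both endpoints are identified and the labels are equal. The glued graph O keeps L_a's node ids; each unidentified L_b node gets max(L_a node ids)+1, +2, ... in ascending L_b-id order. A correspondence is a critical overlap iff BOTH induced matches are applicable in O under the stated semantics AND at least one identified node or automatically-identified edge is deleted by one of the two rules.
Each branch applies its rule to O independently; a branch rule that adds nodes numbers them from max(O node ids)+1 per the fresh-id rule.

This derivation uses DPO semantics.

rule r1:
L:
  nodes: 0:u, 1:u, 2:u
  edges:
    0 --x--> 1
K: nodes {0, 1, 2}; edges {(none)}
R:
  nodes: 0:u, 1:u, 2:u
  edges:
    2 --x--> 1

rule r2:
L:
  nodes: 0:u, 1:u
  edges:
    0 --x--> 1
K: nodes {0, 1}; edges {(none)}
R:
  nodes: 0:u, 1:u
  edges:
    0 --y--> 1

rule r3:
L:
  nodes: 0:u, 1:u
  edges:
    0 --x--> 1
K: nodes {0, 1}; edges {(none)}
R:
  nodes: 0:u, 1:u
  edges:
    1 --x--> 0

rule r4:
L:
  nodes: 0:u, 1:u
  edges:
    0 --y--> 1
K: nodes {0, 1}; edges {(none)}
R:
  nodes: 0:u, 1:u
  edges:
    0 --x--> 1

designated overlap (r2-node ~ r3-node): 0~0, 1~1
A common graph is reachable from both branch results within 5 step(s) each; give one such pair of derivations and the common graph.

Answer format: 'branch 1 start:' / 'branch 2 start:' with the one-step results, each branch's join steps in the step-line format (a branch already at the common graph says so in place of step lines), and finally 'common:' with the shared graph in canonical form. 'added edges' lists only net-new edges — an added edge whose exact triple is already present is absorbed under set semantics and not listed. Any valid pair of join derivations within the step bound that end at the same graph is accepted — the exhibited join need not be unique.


branch 1 start:
nodes: 0:u, 1:u
edges: (0,1,y)
branch 2 start:
nodes: 0:u, 1:u
edges: (1,0,x)
branch 1 step 1: rule r4; match: 0->0, 1->1; deleted nodes (none); deleted edges (0,1,y); added nodes (none); added edges (0,1,x); result: nodes: 0:u, 1:u edges: (0,1,x)
branch 2 step 1: rule r3; match: 0->1, 1->0; deleted nodes (none); deleted edges (1,0,x); added nodes (none); added edges (0,1,x); result: nodes: 0:u, 1:u edges: (0,1,x)
common:
nodes: 0:u, 1:u
edges: (0,1,x)


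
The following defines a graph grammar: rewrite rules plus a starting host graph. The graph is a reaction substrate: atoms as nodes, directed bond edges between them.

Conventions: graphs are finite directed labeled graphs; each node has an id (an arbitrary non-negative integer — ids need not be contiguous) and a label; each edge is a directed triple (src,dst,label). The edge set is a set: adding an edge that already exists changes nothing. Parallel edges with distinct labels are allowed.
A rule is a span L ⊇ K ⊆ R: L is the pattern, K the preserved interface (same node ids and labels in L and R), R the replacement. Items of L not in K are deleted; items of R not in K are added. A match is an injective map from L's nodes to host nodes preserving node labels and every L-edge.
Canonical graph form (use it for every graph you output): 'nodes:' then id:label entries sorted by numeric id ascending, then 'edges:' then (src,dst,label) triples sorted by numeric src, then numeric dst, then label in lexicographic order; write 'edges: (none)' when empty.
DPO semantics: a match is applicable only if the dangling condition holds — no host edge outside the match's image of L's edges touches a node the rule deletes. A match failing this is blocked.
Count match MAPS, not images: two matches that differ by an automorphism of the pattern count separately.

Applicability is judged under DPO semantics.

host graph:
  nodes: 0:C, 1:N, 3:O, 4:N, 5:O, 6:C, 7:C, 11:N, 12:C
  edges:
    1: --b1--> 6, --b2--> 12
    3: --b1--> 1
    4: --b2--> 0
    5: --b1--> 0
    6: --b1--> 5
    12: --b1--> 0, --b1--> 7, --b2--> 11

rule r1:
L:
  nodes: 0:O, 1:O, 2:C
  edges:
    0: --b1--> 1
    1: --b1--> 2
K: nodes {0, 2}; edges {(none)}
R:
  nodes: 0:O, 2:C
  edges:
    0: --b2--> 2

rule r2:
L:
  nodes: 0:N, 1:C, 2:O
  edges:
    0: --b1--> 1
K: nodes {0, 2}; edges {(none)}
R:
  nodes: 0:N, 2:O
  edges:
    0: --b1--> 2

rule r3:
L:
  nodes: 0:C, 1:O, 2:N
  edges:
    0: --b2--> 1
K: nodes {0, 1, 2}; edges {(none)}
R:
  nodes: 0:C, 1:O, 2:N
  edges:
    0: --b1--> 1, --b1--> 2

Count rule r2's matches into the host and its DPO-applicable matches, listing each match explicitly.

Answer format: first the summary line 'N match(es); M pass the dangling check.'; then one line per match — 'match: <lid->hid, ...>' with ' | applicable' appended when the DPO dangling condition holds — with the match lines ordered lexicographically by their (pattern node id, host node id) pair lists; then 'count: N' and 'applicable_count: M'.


2 match(es); 0 pass the dangling check.
match: 0->1, 1->6, 2->3
match: 0->1, 1->6, 2->5
count: 2
applicable_count: 0


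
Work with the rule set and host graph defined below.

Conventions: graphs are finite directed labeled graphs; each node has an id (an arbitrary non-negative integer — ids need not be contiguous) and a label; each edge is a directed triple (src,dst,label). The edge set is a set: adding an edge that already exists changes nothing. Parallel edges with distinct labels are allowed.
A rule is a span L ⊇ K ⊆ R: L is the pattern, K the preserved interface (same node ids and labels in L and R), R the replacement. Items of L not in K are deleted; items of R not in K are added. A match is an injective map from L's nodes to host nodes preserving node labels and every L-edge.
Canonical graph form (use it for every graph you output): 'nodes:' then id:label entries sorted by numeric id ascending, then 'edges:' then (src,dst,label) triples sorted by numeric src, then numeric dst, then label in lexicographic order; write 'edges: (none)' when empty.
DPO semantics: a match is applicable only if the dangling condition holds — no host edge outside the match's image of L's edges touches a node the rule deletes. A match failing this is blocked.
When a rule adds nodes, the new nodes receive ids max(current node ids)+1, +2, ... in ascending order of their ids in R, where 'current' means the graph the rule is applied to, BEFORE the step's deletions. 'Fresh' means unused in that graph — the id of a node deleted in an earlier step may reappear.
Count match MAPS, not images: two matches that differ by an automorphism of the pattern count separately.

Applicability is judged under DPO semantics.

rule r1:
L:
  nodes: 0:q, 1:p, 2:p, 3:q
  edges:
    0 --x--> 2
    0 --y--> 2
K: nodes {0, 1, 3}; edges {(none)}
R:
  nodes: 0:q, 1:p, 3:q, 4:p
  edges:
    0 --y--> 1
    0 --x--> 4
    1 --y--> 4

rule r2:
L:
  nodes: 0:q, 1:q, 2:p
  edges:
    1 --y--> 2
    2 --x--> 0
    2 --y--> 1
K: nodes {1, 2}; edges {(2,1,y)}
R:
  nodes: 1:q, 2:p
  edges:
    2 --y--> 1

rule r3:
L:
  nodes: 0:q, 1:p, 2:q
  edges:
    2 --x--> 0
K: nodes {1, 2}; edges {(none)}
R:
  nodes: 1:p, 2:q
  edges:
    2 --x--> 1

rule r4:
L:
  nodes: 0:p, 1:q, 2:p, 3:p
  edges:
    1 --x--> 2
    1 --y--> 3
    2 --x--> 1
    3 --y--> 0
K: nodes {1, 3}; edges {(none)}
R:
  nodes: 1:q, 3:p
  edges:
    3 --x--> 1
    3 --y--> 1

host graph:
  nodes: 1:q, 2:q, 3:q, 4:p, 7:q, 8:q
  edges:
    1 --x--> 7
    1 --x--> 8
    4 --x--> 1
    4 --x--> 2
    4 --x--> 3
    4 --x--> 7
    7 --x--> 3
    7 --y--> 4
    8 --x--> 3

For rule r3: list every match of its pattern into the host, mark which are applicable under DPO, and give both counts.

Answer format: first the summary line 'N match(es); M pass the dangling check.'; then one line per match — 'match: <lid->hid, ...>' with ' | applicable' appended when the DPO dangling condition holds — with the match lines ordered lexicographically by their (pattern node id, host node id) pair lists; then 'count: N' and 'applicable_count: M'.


4 match(es); 0 pass the dangling check.
match: 0->3, 1->4, 2->7
match: 0->3, 1->4, 2->8
match: 0->7, 1->4, 2->1
match: 0->8, 1->4, 2->1
count: 4
applicable_count: 0


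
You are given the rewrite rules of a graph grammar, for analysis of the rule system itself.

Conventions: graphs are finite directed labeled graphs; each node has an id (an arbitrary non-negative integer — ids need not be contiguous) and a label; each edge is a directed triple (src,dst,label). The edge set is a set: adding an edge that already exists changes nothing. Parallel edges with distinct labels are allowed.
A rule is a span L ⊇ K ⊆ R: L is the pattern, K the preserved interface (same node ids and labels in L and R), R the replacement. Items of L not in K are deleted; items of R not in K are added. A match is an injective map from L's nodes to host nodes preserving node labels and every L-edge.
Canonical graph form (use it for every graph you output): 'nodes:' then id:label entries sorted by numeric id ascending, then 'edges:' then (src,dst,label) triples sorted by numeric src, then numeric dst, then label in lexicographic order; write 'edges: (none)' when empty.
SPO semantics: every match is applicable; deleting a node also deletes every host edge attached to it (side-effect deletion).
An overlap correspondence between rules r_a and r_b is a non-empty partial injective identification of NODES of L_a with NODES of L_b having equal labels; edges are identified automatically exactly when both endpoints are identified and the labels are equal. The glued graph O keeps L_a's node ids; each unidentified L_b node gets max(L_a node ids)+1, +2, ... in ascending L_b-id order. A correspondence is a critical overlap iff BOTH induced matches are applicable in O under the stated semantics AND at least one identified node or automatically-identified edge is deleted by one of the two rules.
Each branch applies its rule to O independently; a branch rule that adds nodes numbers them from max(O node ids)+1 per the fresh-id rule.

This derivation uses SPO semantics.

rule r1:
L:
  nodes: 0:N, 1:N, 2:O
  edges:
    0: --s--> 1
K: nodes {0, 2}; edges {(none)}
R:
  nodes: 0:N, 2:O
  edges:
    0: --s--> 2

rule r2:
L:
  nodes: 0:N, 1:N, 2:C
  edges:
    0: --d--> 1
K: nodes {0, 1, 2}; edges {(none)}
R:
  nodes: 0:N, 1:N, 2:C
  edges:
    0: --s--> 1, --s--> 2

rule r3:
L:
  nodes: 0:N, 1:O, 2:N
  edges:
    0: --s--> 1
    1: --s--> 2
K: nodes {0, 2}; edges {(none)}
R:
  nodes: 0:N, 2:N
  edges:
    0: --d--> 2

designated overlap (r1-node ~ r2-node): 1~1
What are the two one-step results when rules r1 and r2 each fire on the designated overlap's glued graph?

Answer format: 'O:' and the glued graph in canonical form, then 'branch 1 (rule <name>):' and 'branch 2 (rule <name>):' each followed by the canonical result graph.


O:
nodes: 0:N, 1:N, 2:O, 3:N, 4:C
edges: (0,1,s); (3,1,d)
branch 1 (rule r1):
nodes: 0:N, 2:O, 3:N, 4:C
edges: (0,2,s)
branch 2 (rule r2):
nodes: 0:N, 1:N, 2:O, 3:N, 4:C
edges: (0,1,s); (3,1,s); (3,4,s)


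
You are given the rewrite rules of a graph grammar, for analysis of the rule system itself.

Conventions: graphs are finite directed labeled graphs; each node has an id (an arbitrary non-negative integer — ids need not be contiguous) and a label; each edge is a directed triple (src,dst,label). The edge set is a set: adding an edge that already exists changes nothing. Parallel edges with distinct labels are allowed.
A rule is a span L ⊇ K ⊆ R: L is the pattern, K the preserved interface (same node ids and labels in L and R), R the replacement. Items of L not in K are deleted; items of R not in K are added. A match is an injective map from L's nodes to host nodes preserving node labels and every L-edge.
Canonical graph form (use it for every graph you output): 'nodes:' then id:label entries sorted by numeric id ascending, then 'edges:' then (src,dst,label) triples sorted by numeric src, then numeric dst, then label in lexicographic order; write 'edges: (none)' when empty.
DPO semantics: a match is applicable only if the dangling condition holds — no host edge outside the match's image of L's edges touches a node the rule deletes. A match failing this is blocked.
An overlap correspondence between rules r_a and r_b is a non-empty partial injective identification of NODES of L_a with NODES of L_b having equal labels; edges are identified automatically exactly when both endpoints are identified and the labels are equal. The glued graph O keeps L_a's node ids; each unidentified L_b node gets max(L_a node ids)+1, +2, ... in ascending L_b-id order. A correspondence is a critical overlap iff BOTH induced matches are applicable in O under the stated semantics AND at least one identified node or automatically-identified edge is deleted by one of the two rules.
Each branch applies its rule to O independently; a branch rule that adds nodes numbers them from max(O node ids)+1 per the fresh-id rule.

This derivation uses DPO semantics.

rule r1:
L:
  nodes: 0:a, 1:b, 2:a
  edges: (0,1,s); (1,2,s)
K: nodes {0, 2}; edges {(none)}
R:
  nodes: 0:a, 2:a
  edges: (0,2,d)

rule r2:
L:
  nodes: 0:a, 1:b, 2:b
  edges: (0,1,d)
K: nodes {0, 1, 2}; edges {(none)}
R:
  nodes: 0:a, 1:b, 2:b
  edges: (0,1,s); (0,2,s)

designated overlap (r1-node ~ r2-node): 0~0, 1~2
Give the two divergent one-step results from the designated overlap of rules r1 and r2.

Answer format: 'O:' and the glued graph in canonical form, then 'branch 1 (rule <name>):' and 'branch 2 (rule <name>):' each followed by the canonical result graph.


O:
nodes: 0:a, 1:b, 2:a, 3:b
edges: (0,1,s); (0,3,d); (1,2,s)
branch 1 (rule r1):
nodes: 0:a, 2:a, 3:b
edges: (0,2,d); (0,3,d)
branch 2 (rule r2):
nodes: 0:a, 1:b, 2:a, 3:b
edges: (0,1,s); (0,3,s); (1,2,s)


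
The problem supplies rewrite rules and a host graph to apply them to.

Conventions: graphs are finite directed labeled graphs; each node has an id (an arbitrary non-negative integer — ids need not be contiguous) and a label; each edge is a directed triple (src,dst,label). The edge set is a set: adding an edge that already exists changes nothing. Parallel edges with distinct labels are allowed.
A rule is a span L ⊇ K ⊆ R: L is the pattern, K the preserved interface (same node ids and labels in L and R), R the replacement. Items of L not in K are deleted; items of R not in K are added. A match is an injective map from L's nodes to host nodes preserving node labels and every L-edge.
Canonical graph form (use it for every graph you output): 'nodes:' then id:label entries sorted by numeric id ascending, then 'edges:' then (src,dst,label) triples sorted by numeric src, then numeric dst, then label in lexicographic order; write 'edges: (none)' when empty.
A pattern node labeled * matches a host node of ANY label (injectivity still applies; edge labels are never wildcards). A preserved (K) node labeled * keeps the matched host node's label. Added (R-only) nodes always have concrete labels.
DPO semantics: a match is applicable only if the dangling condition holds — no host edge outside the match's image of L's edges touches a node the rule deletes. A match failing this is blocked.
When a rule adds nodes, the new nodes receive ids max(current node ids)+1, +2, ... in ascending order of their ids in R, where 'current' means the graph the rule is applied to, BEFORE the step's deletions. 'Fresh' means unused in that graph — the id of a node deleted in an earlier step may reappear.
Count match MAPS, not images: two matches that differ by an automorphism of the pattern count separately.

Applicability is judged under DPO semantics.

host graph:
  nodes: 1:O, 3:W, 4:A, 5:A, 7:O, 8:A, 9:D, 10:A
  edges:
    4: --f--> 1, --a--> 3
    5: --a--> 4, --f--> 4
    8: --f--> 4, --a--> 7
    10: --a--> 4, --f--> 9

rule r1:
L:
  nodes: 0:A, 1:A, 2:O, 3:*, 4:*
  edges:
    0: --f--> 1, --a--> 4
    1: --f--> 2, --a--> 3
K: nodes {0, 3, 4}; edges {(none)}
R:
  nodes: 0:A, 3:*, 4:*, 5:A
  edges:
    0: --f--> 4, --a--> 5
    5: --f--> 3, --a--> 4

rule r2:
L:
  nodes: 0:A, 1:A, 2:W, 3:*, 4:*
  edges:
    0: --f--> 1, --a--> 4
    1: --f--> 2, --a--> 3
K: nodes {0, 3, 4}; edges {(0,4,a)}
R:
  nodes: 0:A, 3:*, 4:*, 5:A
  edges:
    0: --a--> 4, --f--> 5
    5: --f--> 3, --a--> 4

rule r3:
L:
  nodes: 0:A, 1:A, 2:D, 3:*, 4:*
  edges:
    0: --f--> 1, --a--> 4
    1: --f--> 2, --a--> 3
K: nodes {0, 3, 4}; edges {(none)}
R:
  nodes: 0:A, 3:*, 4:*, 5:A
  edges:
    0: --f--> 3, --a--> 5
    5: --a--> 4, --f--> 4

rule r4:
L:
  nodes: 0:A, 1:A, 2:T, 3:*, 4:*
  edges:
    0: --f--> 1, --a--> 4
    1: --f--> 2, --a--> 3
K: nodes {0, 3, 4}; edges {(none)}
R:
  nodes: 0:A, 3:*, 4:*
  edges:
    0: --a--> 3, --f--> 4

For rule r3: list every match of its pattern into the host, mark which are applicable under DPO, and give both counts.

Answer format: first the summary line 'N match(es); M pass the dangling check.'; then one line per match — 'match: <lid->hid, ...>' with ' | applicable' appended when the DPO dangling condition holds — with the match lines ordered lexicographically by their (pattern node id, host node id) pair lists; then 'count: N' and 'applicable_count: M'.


0 match(es); 0 pass the dangling check.
count: 0
applicable_count: 0


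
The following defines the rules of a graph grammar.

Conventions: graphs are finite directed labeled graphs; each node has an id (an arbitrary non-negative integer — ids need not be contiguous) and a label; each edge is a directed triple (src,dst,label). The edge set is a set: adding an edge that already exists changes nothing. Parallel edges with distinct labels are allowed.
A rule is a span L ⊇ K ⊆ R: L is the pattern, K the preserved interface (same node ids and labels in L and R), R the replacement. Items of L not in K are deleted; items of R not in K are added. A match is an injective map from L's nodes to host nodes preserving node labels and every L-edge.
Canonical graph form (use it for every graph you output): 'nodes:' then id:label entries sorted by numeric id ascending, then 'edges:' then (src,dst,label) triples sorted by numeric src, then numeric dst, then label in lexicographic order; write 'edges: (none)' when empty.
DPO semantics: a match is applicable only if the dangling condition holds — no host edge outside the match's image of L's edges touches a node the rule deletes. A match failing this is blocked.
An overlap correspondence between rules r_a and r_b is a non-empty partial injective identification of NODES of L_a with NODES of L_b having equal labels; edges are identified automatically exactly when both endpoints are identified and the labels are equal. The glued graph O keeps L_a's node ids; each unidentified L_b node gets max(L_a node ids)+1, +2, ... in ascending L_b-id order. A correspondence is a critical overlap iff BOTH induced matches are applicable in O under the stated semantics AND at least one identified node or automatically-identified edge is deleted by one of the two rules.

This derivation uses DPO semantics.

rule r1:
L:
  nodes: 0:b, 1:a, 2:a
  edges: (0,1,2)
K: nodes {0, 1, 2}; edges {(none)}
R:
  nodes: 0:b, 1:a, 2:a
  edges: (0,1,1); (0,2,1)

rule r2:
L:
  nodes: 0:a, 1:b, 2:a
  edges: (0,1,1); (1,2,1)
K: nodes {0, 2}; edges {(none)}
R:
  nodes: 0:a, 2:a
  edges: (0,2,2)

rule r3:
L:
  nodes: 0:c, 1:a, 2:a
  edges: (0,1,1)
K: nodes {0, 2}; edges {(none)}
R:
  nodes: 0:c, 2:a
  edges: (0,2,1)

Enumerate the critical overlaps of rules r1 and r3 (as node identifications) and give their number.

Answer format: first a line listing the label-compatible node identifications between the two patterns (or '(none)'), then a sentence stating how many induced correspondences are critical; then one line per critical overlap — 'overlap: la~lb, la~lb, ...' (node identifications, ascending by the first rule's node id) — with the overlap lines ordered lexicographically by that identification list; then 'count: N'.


label-compatible node identifications between L(r1) and L(r3): 1~1, 1~2, 2~1, 2~2
2 of the induced correspondences are critical overlaps of r1 and r3.
overlap: 1~2, 2~1
overlap: 2~1
count: 2


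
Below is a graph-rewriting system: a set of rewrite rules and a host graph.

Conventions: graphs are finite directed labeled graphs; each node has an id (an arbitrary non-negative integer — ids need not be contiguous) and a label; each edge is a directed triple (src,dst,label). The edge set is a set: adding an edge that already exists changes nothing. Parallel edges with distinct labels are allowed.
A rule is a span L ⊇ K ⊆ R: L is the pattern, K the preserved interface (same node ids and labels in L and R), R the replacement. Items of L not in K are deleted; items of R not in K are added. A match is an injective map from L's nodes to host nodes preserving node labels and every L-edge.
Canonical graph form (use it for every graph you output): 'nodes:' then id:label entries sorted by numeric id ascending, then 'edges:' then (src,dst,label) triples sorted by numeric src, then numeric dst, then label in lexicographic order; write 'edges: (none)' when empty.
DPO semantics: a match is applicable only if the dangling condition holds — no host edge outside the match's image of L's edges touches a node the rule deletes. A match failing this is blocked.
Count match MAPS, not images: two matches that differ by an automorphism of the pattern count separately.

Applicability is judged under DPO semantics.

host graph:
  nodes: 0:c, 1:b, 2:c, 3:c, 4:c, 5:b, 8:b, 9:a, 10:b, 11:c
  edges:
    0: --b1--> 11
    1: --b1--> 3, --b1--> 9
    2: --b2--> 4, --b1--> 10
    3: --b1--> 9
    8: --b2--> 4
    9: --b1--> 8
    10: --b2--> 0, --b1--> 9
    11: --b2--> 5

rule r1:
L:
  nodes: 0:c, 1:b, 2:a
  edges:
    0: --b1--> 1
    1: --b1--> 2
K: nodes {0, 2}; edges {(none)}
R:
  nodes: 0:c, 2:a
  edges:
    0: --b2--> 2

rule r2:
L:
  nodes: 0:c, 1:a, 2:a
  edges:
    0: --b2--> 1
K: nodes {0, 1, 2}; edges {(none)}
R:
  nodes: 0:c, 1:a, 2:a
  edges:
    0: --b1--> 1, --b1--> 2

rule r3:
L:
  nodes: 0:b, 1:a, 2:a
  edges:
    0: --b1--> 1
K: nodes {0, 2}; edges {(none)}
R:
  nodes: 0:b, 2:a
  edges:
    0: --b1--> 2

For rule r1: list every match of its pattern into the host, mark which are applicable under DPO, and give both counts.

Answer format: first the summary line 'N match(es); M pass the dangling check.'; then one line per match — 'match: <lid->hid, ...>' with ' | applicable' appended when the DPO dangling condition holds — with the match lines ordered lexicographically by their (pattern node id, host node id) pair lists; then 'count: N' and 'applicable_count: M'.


1 match(es); 0 pass the dangling check.
match: 0->2, 1->10, 2->9
count: 1
applicable_count: 0
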